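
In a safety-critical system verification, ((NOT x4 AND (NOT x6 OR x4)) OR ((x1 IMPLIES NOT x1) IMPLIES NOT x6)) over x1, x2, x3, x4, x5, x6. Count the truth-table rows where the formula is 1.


Formula: ((NOT x4 AND (NOT x6 OR x4)) OR ((x1 IMPLIES NOT x1) IMPLIES NOT x6)) over 6 vars (64 rows)
Evaluate each row (x1, x2, x3, x4, x5, x6 as bits, MSB first):
  row 0 [000000]: ((NOT 0 AND (NOT 0 OR 0)) OR ((0 IMPLIES NOT 0) IMPLIES NOT 0)) -> 1
  row 1 [000001]: ((NOT 0 AND (NOT 1 OR 0)) OR ((0 IMPLIES NOT 0) IMPLIES NOT 1)) -> 0
  row 2 [000010]: ((NOT 0 AND (NOT 0 OR 0)) OR ((0 IMPLIES NOT 0) IMPLIES NOT 0)) -> 1
  row 3 [000011]: ((NOT 0 AND (NOT 1 OR 0)) OR ((0 IMPLIES NOT 0) IMPLIES NOT 1)) -> 0
  row 4 [000100]: ((NOT 1 AND (NOT 0 OR 1)) OR ((0 IMPLIES NOT 0) IMPLIES NOT 0)) -> 1
  (every remaining row is evaluated the same way; all 64 results are listed next)
Full result column, 8 rows per line (x1,x2,x3 fixed per line; x4,x5,x6 runs 000..111 left to right):
  rows 0-7 [x1,x2,x3=000]: 10101010  (ones: 4)
  rows 8-15 [x1,x2,x3=001]: 10101010  (ones: 4)
  rows 16-23 [x1,x2,x3=010]: 10101010  (ones: 4)
  rows 24-31 [x1,x2,x3=011]: 10101010  (ones: 4)
  rows 32-39 [x1,x2,x3=100]: 11111111  (ones: 8)
  rows 40-47 [x1,x2,x3=101]: 11111111  (ones: 8)
  rows 48-55 [x1,x2,x3=110]: 11111111  (ones: 8)
  rows 56-63 [x1,x2,x3=111]: 11111111  (ones: 8)
Count of 1-rows = 4+4+4+4+8+8+8+8 = 48

48


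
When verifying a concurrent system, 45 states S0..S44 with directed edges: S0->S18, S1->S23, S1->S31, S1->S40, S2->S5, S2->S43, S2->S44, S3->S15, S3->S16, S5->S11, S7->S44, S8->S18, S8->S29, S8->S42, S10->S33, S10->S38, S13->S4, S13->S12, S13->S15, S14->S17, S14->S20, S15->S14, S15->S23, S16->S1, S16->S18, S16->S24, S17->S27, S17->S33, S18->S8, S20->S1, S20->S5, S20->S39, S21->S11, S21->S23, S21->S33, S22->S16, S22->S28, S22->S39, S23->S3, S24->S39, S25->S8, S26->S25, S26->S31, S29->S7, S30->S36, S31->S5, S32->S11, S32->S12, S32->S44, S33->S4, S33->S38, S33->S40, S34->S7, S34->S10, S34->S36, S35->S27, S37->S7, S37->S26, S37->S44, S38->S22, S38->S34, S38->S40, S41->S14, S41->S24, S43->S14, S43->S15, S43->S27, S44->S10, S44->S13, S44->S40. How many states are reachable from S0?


BFS from S0:
  layer 0: {S0}
  layer 1: {S18}
  layer 2: {S8}
  layer 3: {S29, S42}
  layer 4: {S7}
  layer 5: {S44}
  layer 6: {S10, S13, S40}
  layer 7: {S4, S12, S15, S33, S38}
  layer 8: {S14, S22, S23, S34}
  layer 9: {S3, S16, S17, S20, S28, S36, S39}
  layer 10: {S1, S5, S24, S27}
  layer 11: {S11, S31}
Reachable set: {S0, S1, S3, S4, S5, S7, S8, S10, S11, S12, S13, S14, S15, S16, S17, S18, S20, S22, S23, S24, S27, S28, S29, S31, S33, S34, S36, S38, S39, S40, S42, S44}
Count = 32

32


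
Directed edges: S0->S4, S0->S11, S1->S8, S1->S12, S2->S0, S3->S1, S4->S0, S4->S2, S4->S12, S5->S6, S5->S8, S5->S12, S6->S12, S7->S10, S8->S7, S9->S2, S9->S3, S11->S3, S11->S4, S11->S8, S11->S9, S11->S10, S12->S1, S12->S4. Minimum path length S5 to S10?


BFS layer-by-layer from S5:
  dist 0: {S5}
  dist 1: {S6, S8, S12}
  dist 2: {S1, S4, S7}
  dist 3: {S0, S2, S10}
  -> S10 reached at distance 3
Shortest path length = 3

3


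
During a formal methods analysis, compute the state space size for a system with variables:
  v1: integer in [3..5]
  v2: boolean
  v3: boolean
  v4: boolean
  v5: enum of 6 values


State space = product of domain sizes of all variables.
Domain sizes:
  v1 (integer in [3..5]): 3
  v2 (boolean): 2
  v3 (boolean): 2
  v4 (boolean): 2
  v5 (enum of 6 values): 6
Product = 3 * 2 * 2 * 2 * 6 = 144

144


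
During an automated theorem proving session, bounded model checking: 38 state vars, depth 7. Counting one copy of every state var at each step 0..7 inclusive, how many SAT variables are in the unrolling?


BMC unrolls to depth k, creating one copy of each state var for steps 0..k.
Step count = 7 + 1 = 8 (steps 0 through 7)
Vars per step = 38
Total = 38 * 8 = 304

304


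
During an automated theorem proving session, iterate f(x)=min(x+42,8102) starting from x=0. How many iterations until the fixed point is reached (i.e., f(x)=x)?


Step 1: x=0, cap=8102, increment=42
Step 2: x grows by 42 each step until capped at 8102; fixed point is x=8102
Step 3: iterations = ceil(8102/42) = 193

193


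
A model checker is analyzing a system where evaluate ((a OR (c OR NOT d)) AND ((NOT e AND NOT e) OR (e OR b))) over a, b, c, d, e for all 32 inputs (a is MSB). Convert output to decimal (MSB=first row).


Formula: ((a OR (c OR NOT d)) AND ((NOT e AND NOT e) OR (e OR b))) over a, b, c, d, e (32 rows)
Evaluate each row (bits = a,b,c,d,e, MSB first):
  row 0 [00000]: ((0 OR (0 OR NOT 0)) AND ((NOT 0 AND NOT 0) OR (0 OR 0))) -> 1
  row 1 [00001]: ((0 OR (0 OR NOT 0)) AND ((NOT 1 AND NOT 1) OR (1 OR 0))) -> 1
  row 2 [00010]: ((0 OR (0 OR NOT 1)) AND ((NOT 0 AND NOT 0) OR (0 OR 0))) -> 0
  row 3 [00011]: ((0 OR (0 OR NOT 1)) AND ((NOT 1 AND NOT 1) OR (1 OR 0))) -> 0
  row 4 [00100]: ((0 OR (1 OR NOT 0)) AND ((NOT 0 AND NOT 0) OR (0 OR 0))) -> 1
  row 5 [00101]: ((0 OR (1 OR NOT 0)) AND ((NOT 1 AND NOT 1) OR (1 OR 0))) -> 1
  row 6 [00110]: ((0 OR (1 OR NOT 1)) AND ((NOT 0 AND NOT 0) OR (0 OR 0))) -> 1
  row 7 [00111]: ((0 OR (1 OR NOT 1)) AND ((NOT 1 AND NOT 1) OR (1 OR 0))) -> 1
  row 8 [01000]: ((0 OR (0 OR NOT 0)) AND ((NOT 0 AND NOT 0) OR (0 OR 1))) -> 1
  row 9 [01001]: ((0 OR (0 OR NOT 0)) AND ((NOT 1 AND NOT 1) OR (1 OR 1))) -> 1
  row 10 [01010]: ((0 OR (0 OR NOT 1)) AND ((NOT 0 AND NOT 0) OR (0 OR 1))) -> 0
  row 11 [01011]: ((0 OR (0 OR NOT 1)) AND ((NOT 1 AND NOT 1) OR (1 OR 1))) -> 0
  row 12 [01100]: ((0 OR (1 OR NOT 0)) AND ((NOT 0 AND NOT 0) OR (0 OR 1))) -> 1
  row 13 [01101]: ((0 OR (1 OR NOT 0)) AND ((NOT 1 AND NOT 1) OR (1 OR 1))) -> 1
  row 14 [01110]: ((0 OR (1 OR NOT 1)) AND ((NOT 0 AND NOT 0) OR (0 OR 1))) -> 1
  row 15 [01111]: ((0 OR (1 OR NOT 1)) AND ((NOT 1 AND NOT 1) OR (1 OR 1))) -> 1
  row 16 [10000]: ((1 OR (0 OR NOT 0)) AND ((NOT 0 AND NOT 0) OR (0 OR 0))) -> 1
  row 17 [10001]: ((1 OR (0 OR NOT 0)) AND ((NOT 1 AND NOT 1) OR (1 OR 0))) -> 1
  row 18 [10010]: ((1 OR (0 OR NOT 1)) AND ((NOT 0 AND NOT 0) OR (0 OR 0))) -> 1
  row 19 [10011]: ((1 OR (0 OR NOT 1)) AND ((NOT 1 AND NOT 1) OR (1 OR 0))) -> 1
  row 20 [10100]: ((1 OR (1 OR NOT 0)) AND ((NOT 0 AND NOT 0) OR (0 OR 0))) -> 1
  row 21 [10101]: ((1 OR (1 OR NOT 0)) AND ((NOT 1 AND NOT 1) OR (1 OR 0))) -> 1
  row 22 [10110]: ((1 OR (1 OR NOT 1)) AND ((NOT 0 AND NOT 0) OR (0 OR 0))) -> 1
  row 23 [10111]: ((1 OR (1 OR NOT 1)) AND ((NOT 1 AND NOT 1) OR (1 OR 0))) -> 1
  row 24 [11000]: ((1 OR (0 OR NOT 0)) AND ((NOT 0 AND NOT 0) OR (0 OR 1))) -> 1
  row 25 [11001]: ((1 OR (0 OR NOT 0)) AND ((NOT 1 AND NOT 1) OR (1 OR 1))) -> 1
  row 26 [11010]: ((1 OR (0 OR NOT 1)) AND ((NOT 0 AND NOT 0) OR (0 OR 1))) -> 1
  row 27 [11011]: ((1 OR (0 OR NOT 1)) AND ((NOT 1 AND NOT 1) OR (1 OR 1))) -> 1
  row 28 [11100]: ((1 OR (1 OR NOT 0)) AND ((NOT 0 AND NOT 0) OR (0 OR 1))) -> 1
  row 29 [11101]: ((1 OR (1 OR NOT 0)) AND ((NOT 1 AND NOT 1) OR (1 OR 1))) -> 1
  row 30 [11110]: ((1 OR (1 OR NOT 1)) AND ((NOT 0 AND NOT 0) OR (0 OR 1))) -> 1
  row 31 [11111]: ((1 OR (1 OR NOT 1)) AND ((NOT 1 AND NOT 1) OR (1 OR 1))) -> 1
Full result column, 4 rows per line (a,b,c fixed per line; d,e runs 00..11 left to right):
  rows 0-3 [a,b,c=000]: 1100  = hex C
  rows 4-7 [a,b,c=001]: 1111  = hex F
  rows 8-11 [a,b,c=010]: 1100  = hex C
  rows 12-15 [a,b,c=011]: 1111  = hex F
  rows 16-19 [a,b,c=100]: 1111  = hex F
  rows 20-23 [a,b,c=101]: 1111  = hex F
  rows 24-27 [a,b,c=110]: 1111  = hex F
  rows 28-31 [a,b,c=111]: 1111  = hex F
Output column (row 0 .. row 31) = 11001111110011111111111111111111
Output column grouped in 4s = 1100 1111 1100 1111 1111 1111 1111 1111 = 0xCFCFFFFF
Convert to decimal digit by digit (value = value*16 + digit):
  C -> 12
  12*16 + 15 (F) = 207
  207*16 + 12 (C) = 3324
  3324*16 + 15 (F) = 53199
  53199*16 + 15 (F) = 851199
  851199*16 + 15 (F) = 13619199
  13619199*16 + 15 (F) = 217907199
  217907199*16 + 15 (F) = 3486515199
Decimal = 3486515199

3486515199


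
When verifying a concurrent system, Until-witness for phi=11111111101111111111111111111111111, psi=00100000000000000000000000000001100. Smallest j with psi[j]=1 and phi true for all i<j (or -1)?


(phi U psi) at 0: need smallest j with psi[j]=1 and phi[i]=1 for all i in [0,j).
Scan from step 0:
  step 0: phi=1, psi=0 -> continue
  step 1: phi=1, psi=0 -> continue
  step 2: psi=1 and phi held for [0,2) -> witness found
Witness step = 2

2


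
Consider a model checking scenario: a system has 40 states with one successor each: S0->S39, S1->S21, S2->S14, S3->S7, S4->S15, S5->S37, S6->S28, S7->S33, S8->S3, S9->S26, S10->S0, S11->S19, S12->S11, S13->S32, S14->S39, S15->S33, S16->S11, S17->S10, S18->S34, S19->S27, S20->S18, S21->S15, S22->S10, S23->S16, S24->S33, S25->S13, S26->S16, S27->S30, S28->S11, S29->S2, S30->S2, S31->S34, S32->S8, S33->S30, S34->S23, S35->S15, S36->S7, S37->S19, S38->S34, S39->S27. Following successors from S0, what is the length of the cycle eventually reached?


Trace from S0 until a state repeats:
  S0 -> S39 -> S27 -> S30 -> S2 -> S14 -> S39
S39 first seen at step 1, revisited at step 6.
Cycle length = 6 - 1 = 5

5


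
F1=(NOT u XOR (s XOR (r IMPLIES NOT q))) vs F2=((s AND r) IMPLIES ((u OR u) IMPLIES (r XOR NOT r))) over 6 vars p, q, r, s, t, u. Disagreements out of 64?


F1 = (NOT u XOR (s XOR (r IMPLIES NOT q)))
F2 = ((s AND r) IMPLIES ((u OR u) IMPLIES (r XOR NOT r)))
Evaluate both on each of 64 rows (bits = p,q,r,s,t,u):
  row 0 [000000]: F1=0 F2=1 (differ) -> 1
  row 1 [000001]: F1=1 F2=1 -> 0
  row 2 [000010]: F1=0 F2=1 (differ) -> 1
  row 3 [000011]: F1=1 F2=1 -> 0
  row 4 [000100]: F1=1 F2=1 -> 0
  (every remaining row is evaluated the same way; all 64 results are listed next)
Full result column, 8 rows per line (p,q,r fixed per line; s,t,u runs 000..111 left to right):
  rows 0-7 [p,q,r=000]: 10100101  (ones: 4)
  rows 8-15 [p,q,r=001]: 10100101  (ones: 4)
  rows 16-23 [p,q,r=010]: 10100101  (ones: 4)
  rows 24-31 [p,q,r=011]: 01011010  (ones: 4)
  rows 32-39 [p,q,r=100]: 10100101  (ones: 4)
  rows 40-47 [p,q,r=101]: 10100101  (ones: 4)
  rows 48-55 [p,q,r=110]: 10100101  (ones: 4)
  rows 56-63 [p,q,r=111]: 01011010  (ones: 4)
Disagreements = 4+4+4+4+4+4+4+4 = 32

32


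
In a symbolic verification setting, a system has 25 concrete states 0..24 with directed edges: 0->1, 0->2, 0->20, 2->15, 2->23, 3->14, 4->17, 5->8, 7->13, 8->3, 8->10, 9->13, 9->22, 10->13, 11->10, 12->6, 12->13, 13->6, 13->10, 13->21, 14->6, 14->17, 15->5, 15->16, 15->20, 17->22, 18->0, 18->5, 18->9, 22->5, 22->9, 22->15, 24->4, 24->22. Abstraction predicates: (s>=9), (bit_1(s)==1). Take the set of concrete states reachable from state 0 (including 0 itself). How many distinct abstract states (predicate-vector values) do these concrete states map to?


BFS from 0:
Concrete reachable: {0, 1, 2, 3, 5, 6, 8, 9, 10, 13, 14, 15, 16, 17, 20, 21, 22, 23}
Abstract via predicates (s>=9), (bit_1(s)==1):
  (0,0) <- {0, 1, 5, 8}
  (0,1) <- {2, 3, 6}
  (1,0) <- {9, 13, 16, 17, 20, 21}
  (1,1) <- {10, 14, 15, 22, 23}
Distinct abstract states = 4

4


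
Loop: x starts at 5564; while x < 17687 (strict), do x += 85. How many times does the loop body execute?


Step 1: x goes from 5564 toward 17687 by 85; the body runs while x<17687, so iterations = ceil((bound-start)/step)
Step 2: Distance=12123
Step 3: ceil(12123/85)=143

143


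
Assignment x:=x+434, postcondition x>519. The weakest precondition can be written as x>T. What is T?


Formula: wp(x:=E, P) = P[E/x] (substitute E for x in postcondition)
Step 1: Postcondition: x>519
Step 2: Substitute x+434 for x: x+434>519
Step 3: Solve for x: x > 519-434 = 85

85


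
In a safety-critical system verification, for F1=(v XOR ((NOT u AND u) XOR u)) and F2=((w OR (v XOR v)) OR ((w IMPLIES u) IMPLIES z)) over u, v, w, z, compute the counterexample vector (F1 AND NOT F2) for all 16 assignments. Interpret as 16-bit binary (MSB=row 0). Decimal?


F1 = (v XOR ((NOT u AND u) XOR u))
F2 = ((w OR (v XOR v)) OR ((w IMPLIES u) IMPLIES z))
Counterexample to F1=>F2 is where F1=1 and F2=0.
Evaluate each row (bits = u,v,w,z, MSB first):
  row 0 [0000]: F1=0 F2=0 -> F1&~F2 -> 0
  row 1 [0001]: F1=0 F2=1 -> F1&~F2 -> 0
  row 2 [0010]: F1=0 F2=1 -> F1&~F2 -> 0
  row 3 [0011]: F1=0 F2=1 -> F1&~F2 -> 0
  row 4 [0100]: F1=1 F2=0 -> F1&~F2 -> 1
  row 5 [0101]: F1=1 F2=1 -> F1&~F2 -> 0
  row 6 [0110]: F1=1 F2=1 -> F1&~F2 -> 0
  row 7 [0111]: F1=1 F2=1 -> F1&~F2 -> 0
  row 8 [1000]: F1=1 F2=0 -> F1&~F2 -> 1
  row 9 [1001]: F1=1 F2=1 -> F1&~F2 -> 0
  row 10 [1010]: F1=1 F2=1 -> F1&~F2 -> 0
  row 11 [1011]: F1=1 F2=1 -> F1&~F2 -> 0
  row 12 [1100]: F1=0 F2=0 -> F1&~F2 -> 0
  row 13 [1101]: F1=0 F2=1 -> F1&~F2 -> 0
  row 14 [1110]: F1=0 F2=1 -> F1&~F2 -> 0
  row 15 [1111]: F1=0 F2=1 -> F1&~F2 -> 0
Full result column, 4 rows per line (u,v fixed per line; w,z runs 00..11 left to right):
  rows 0-3 [u,v=00]: 0000  = hex 0
  rows 4-7 [u,v=01]: 1000  = hex 8
  rows 8-11 [u,v=10]: 1000  = hex 8
  rows 12-15 [u,v=11]: 0000  = hex 0
Counterexample vector (row 0 .. row 15) = 0000100010000000
Output column grouped in 4s = 0000 1000 1000 0000 = 0x0880
Convert to decimal digit by digit (value = value*16 + digit):
  0 -> 0
  0*16 + 8 = 8
  8*16 + 8 = 136
  136*16 + 0 = 2176
Decimal = 2176

2176


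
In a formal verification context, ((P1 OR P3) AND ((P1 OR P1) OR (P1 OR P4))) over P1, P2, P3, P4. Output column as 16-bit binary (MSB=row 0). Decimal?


Formula: ((P1 OR P3) AND ((P1 OR P1) OR (P1 OR P4))) over P1, P2, P3, P4 (16 rows)
Evaluate each row (bits = P1,P2,P3,P4, MSB first):
  row 0 [0000]: ((0 OR 0) AND ((0 OR 0) OR (0 OR 0))) -> 0
  row 1 [0001]: ((0 OR 0) AND ((0 OR 0) OR (0 OR 1))) -> 0
  row 2 [0010]: ((0 OR 1) AND ((0 OR 0) OR (0 OR 0))) -> 0
  row 3 [0011]: ((0 OR 1) AND ((0 OR 0) OR (0 OR 1))) -> 1
  row 4 [0100]: ((0 OR 0) AND ((0 OR 0) OR (0 OR 0))) -> 0
  row 5 [0101]: ((0 OR 0) AND ((0 OR 0) OR (0 OR 1))) -> 0
  row 6 [0110]: ((0 OR 1) AND ((0 OR 0) OR (0 OR 0))) -> 0
  row 7 [0111]: ((0 OR 1) AND ((0 OR 0) OR (0 OR 1))) -> 1
  row 8 [1000]: ((1 OR 0) AND ((1 OR 1) OR (1 OR 0))) -> 1
  row 9 [1001]: ((1 OR 0) AND ((1 OR 1) OR (1 OR 1))) -> 1
  row 10 [1010]: ((1 OR 1) AND ((1 OR 1) OR (1 OR 0))) -> 1
  row 11 [1011]: ((1 OR 1) AND ((1 OR 1) OR (1 OR 1))) -> 1
  row 12 [1100]: ((1 OR 0) AND ((1 OR 1) OR (1 OR 0))) -> 1
  row 13 [1101]: ((1 OR 0) AND ((1 OR 1) OR (1 OR 1))) -> 1
  row 14 [1110]: ((1 OR 1) AND ((1 OR 1) OR (1 OR 0))) -> 1
  row 15 [1111]: ((1 OR 1) AND ((1 OR 1) OR (1 OR 1))) -> 1
Full result column, 4 rows per line (P1,P2 fixed per line; P3,P4 runs 00..11 left to right):
  rows 0-3 [P1,P2=00]: 0001  = hex 1
  rows 4-7 [P1,P2=01]: 0001  = hex 1
  rows 8-11 [P1,P2=10]: 1111  = hex F
  rows 12-15 [P1,P2=11]: 1111  = hex F
Output column (row 0 .. row 15) = 0001000111111111
Output column grouped in 4s = 0001 0001 1111 1111 = 0x11FF
Convert to decimal digit by digit (value = value*16 + digit):
  1 -> 1
  1*16 + 1 = 17
  17*16 + 15 (F) = 287
  287*16 + 15 (F) = 4607
Decimal = 4607

4607


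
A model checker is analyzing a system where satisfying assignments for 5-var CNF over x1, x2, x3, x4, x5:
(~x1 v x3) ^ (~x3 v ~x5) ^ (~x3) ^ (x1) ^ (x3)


CNF with 5 clauses over 5 vars (32 assignments).
An assignment satisfies CNF iff every clause has >=1 true literal.
Check each row (bits = x1,x2,x3,x4,x5; clause T/F shown):
  row 0 [00000]: clauses=TTTFF -> 0
  row 1 [00001]: clauses=TTTFF -> 0
  row 2 [00010]: clauses=TTTFF -> 0
  row 3 [00011]: clauses=TTTFF -> 0
  row 4 [00100]: clauses=TTFFT -> 0
  row 5 [00101]: clauses=TFFFT -> 0
  row 6 [00110]: clauses=TTFFT -> 0
  row 7 [00111]: clauses=TFFFT -> 0
  row 8 [01000]: clauses=TTTFF -> 0
  row 9 [01001]: clauses=TTTFF -> 0
  row 10 [01010]: clauses=TTTFF -> 0
  row 11 [01011]: clauses=TTTFF -> 0
  row 12 [01100]: clauses=TTFFT -> 0
  row 13 [01101]: clauses=TFFFT -> 0
  row 14 [01110]: clauses=TTFFT -> 0
  row 15 [01111]: clauses=TFFFT -> 0
  row 16 [10000]: clauses=FTTTF -> 0
  row 17 [10001]: clauses=FTTTF -> 0
  row 18 [10010]: clauses=FTTTF -> 0
  row 19 [10011]: clauses=FTTTF -> 0
  row 20 [10100]: clauses=TTFTT -> 0
  row 21 [10101]: clauses=TFFTT -> 0
  row 22 [10110]: clauses=TTFTT -> 0
  row 23 [10111]: clauses=TFFTT -> 0
  row 24 [11000]: clauses=FTTTF -> 0
  row 25 [11001]: clauses=FTTTF -> 0
  row 26 [11010]: clauses=FTTTF -> 0
  row 27 [11011]: clauses=FTTTF -> 0
  row 28 [11100]: clauses=TTFTT -> 0
  row 29 [11101]: clauses=TFFTT -> 0
  row 30 [11110]: clauses=TTFTT -> 0
  row 31 [11111]: clauses=TFFTT -> 0
Full result column, 8 rows per line (x1,x2 fixed per line; x3,x4,x5 runs 000..111 left to right):
  rows 0-7 [x1,x2=00]: 00000000  (ones: 0)
  rows 8-15 [x1,x2=01]: 00000000  (ones: 0)
  rows 16-23 [x1,x2=10]: 00000000  (ones: 0)
  rows 24-31 [x1,x2=11]: 00000000  (ones: 0)
Satisfying assignments = 0+0+0+0 = 0

0


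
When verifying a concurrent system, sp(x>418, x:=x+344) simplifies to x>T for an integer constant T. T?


Formula: sp(P, x:=E) = exists old_x. (x = E[old_x/x]) AND P[old_x/x] (old_x is the value of x before the assignment; eliminate old_x by solving x = E[old_x/x] for old_x)
Step 1: Precondition P: x>418, i.e. old_x > 418
Step 2: Assignment gives x = old_x + 344, so old_x = x - 344
Step 3: Substitute into P: x - 344 > 418
Step 4: Simplify: x > 418+344 = 762

762


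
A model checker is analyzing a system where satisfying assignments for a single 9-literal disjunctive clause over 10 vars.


Step 1: Total=2^10=1024
Step 2: Unsat when all 9 false: 2^1=2
Step 3: Sat=1024-2=1022

1022


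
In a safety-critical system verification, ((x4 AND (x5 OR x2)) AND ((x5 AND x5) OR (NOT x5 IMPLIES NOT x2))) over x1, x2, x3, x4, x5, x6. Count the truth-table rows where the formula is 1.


Formula: ((x4 AND (x5 OR x2)) AND ((x5 AND x5) OR (NOT x5 IMPLIES NOT x2))) over 6 vars (64 rows)
Evaluate each row (x1, x2, x3, x4, x5, x6 as bits, MSB first):
  row 0 [000000]: ((0 AND (0 OR 0)) AND ((0 AND 0) OR (NOT 0 IMPLIES NOT 0))) -> 0
  row 1 [000001]: ((0 AND (0 OR 0)) AND ((0 AND 0) OR (NOT 0 IMPLIES NOT 0))) -> 0
  row 2 [000010]: ((0 AND (1 OR 0)) AND ((1 AND 1) OR (NOT 1 IMPLIES NOT 0))) -> 0
  row 3 [000011]: ((0 AND (1 OR 0)) AND ((1 AND 1) OR (NOT 1 IMPLIES NOT 0))) -> 0
  row 4 [000100]: ((1 AND (0 OR 0)) AND ((0 AND 0) OR (NOT 0 IMPLIES NOT 0))) -> 0
  (every remaining row is evaluated the same way; all 64 results are listed next)
Full result column, 8 rows per line (x1,x2,x3 fixed per line; x4,x5,x6 runs 000..111 left to right):
  rows 0-7 [x1,x2,x3=000]: 00000011  (ones: 2)
  rows 8-15 [x1,x2,x3=001]: 00000011  (ones: 2)
  rows 16-23 [x1,x2,x3=010]: 00000011  (ones: 2)
  rows 24-31 [x1,x2,x3=011]: 00000011  (ones: 2)
  rows 32-39 [x1,x2,x3=100]: 00000011  (ones: 2)
  rows 40-47 [x1,x2,x3=101]: 00000011  (ones: 2)
  rows 48-55 [x1,x2,x3=110]: 00000011  (ones: 2)
  rows 56-63 [x1,x2,x3=111]: 00000011  (ones: 2)
Count of 1-rows = 2+2+2+2+2+2+2+2 = 16

16


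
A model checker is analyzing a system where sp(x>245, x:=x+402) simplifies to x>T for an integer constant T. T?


Formula: sp(P, x:=E) = exists old_x. (x = E[old_x/x]) AND P[old_x/x] (old_x is the value of x before the assignment; eliminate old_x by solving x = E[old_x/x] for old_x)
Step 1: Precondition P: x>245, i.e. old_x > 245
Step 2: Assignment gives x = old_x + 402, so old_x = x - 402
Step 3: Substitute into P: x - 402 > 245
Step 4: Simplify: x > 245+402 = 647

647


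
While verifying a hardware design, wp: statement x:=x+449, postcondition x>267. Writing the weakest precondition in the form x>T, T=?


Formula: wp(x:=E, P) = P[E/x] (substitute E for x in postcondition)
Step 1: Postcondition: x>267
Step 2: Substitute x+449 for x: x+449>267
Step 3: Solve for x: x > 267-449 = -182

-182


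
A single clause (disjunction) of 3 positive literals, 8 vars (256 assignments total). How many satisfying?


Step 1: Total=2^8=256
Step 2: Unsat when all 3 false: 2^5=32
Step 3: Sat=256-32=224

224


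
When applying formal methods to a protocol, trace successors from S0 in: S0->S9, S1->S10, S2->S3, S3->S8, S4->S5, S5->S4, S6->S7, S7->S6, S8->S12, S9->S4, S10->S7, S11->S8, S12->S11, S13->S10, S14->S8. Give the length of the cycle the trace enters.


Trace from S0 until a state repeats:
  S0 -> S9 -> S4 -> S5 -> S4
S4 first seen at step 2, revisited at step 4.
Cycle length = 4 - 2 = 2

2


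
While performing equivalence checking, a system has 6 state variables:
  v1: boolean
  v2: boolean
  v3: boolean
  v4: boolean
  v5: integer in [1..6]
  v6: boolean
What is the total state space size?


State space = product of domain sizes of all variables.
Domain sizes:
  v1 (boolean): 2
  v2 (boolean): 2
  v3 (boolean): 2
  v4 (boolean): 2
  v5 (integer in [1..6]): 6
  v6 (boolean): 2
Product = 2 * 2 * 2 * 2 * 6 * 2 = 192

192


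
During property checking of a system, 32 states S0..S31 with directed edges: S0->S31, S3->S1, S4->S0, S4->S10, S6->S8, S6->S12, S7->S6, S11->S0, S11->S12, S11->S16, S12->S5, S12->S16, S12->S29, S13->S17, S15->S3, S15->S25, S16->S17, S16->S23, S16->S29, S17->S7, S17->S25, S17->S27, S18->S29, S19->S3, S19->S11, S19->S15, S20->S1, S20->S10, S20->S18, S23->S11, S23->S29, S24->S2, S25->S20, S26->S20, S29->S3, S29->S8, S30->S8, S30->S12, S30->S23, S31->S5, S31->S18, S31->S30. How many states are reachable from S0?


BFS from S0:
  layer 0: {S0}
  layer 1: {S31}
  layer 2: {S5, S18, S30}
  layer 3: {S8, S12, S23, S29}
  layer 4: {S3, S11, S16}
  layer 5: {S1, S17}
  layer 6: {S7, S25, S27}
  layer 7: {S6, S20}
  layer 8: {S10}
Reachable set: {S0, S1, S3, S5, S6, S7, S8, S10, S11, S12, S16, S17, S18, S20, S23, S25, S27, S29, S30, S31}
Count = 20

20


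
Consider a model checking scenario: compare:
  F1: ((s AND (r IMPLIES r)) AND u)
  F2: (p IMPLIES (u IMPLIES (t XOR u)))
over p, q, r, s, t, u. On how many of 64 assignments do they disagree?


F1 = ((s AND (r IMPLIES r)) AND u)
F2 = (p IMPLIES (u IMPLIES (t XOR u)))
Evaluate both on each of 64 rows (bits = p,q,r,s,t,u):
  row 0 [000000]: F1=0 F2=1 (differ) -> 1
  row 1 [000001]: F1=0 F2=1 (differ) -> 1
  row 2 [000010]: F1=0 F2=1 (differ) -> 1
  row 3 [000011]: F1=0 F2=1 (differ) -> 1
  row 4 [000100]: F1=0 F2=1 (differ) -> 1
  (every remaining row is evaluated the same way; all 64 results are listed next)
Full result column, 8 rows per line (p,q,r fixed per line; s,t,u runs 000..111 left to right):
  rows 0-7 [p,q,r=000]: 11111010  (ones: 6)
  rows 8-15 [p,q,r=001]: 11111010  (ones: 6)
  rows 16-23 [p,q,r=010]: 11111010  (ones: 6)
  rows 24-31 [p,q,r=011]: 11111010  (ones: 6)
  rows 32-39 [p,q,r=100]: 11101011  (ones: 6)
  rows 40-47 [p,q,r=101]: 11101011  (ones: 6)
  rows 48-55 [p,q,r=110]: 11101011  (ones: 6)
  rows 56-63 [p,q,r=111]: 11101011  (ones: 6)
Disagreements = 6+6+6+6+6+6+6+6 = 48

48


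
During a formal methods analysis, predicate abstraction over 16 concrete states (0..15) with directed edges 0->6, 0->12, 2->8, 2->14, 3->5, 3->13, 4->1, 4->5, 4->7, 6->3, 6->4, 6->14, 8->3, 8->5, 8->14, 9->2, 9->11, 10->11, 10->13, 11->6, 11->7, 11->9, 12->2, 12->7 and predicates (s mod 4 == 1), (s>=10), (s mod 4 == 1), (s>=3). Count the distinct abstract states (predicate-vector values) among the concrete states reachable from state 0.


BFS from 0:
Concrete reachable: {0, 1, 2, 3, 4, 5, 6, 7, 8, 12, 13, 14}
Abstract via predicates (s mod 4 == 1), (s>=10), (s mod 4 == 1), (s>=3):
  (0,0,0,0) <- {0, 2}
  (0,0,0,1) <- {3, 4, 6, 7, 8}
  (0,1,0,1) <- {12, 14}
  (1,0,1,0) <- {1}
  (1,0,1,1) <- {5}
  (1,1,1,1) <- {13}
Distinct abstract states = 6

6


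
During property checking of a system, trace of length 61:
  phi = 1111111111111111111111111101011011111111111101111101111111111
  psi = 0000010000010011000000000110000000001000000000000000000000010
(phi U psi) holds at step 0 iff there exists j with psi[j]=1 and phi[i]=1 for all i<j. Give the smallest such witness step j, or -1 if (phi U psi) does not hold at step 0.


(phi U psi) at 0: need smallest j with psi[j]=1 and phi[i]=1 for all i in [0,j).
Scan from step 0:
  step 0: phi=1, psi=0 -> continue
  step 1: phi=1, psi=0 -> continue
  step 2: phi=1, psi=0 -> continue
  step 3: phi=1, psi=0 -> continue
  step 5: psi=1 and phi held for [0,5) -> witness found
Witness step = 5

5


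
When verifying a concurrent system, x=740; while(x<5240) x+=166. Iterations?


Step 1: x goes from 740 toward 5240 by 166; the body runs while x<5240, so iterations = ceil((bound-start)/step)
Step 2: Distance=4500
Step 3: ceil(4500/166)=28

28


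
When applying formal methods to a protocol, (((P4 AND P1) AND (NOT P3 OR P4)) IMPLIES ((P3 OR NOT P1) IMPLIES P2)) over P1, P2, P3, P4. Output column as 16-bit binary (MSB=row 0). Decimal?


Formula: (((P4 AND P1) AND (NOT P3 OR P4)) IMPLIES ((P3 OR NOT P1) IMPLIES P2)) over P1, P2, P3, P4 (16 rows)
Evaluate each row (bits = P1,P2,P3,P4, MSB first):
  row 0 [0000]: (((0 AND 0) AND (NOT 0 OR 0)) IMPLIES ((0 OR NOT 0) IMPLIES 0)) -> 1
  row 1 [0001]: (((1 AND 0) AND (NOT 0 OR 1)) IMPLIES ((0 OR NOT 0) IMPLIES 0)) -> 1
  row 2 [0010]: (((0 AND 0) AND (NOT 1 OR 0)) IMPLIES ((1 OR NOT 0) IMPLIES 0)) -> 1
  row 3 [0011]: (((1 AND 0) AND (NOT 1 OR 1)) IMPLIES ((1 OR NOT 0) IMPLIES 0)) -> 1
  row 4 [0100]: (((0 AND 0) AND (NOT 0 OR 0)) IMPLIES ((0 OR NOT 0) IMPLIES 1)) -> 1
  row 5 [0101]: (((1 AND 0) AND (NOT 0 OR 1)) IMPLIES ((0 OR NOT 0) IMPLIES 1)) -> 1
  row 6 [0110]: (((0 AND 0) AND (NOT 1 OR 0)) IMPLIES ((1 OR NOT 0) IMPLIES 1)) -> 1
  row 7 [0111]: (((1 AND 0) AND (NOT 1 OR 1)) IMPLIES ((1 OR NOT 0) IMPLIES 1)) -> 1
  row 8 [1000]: (((0 AND 1) AND (NOT 0 OR 0)) IMPLIES ((0 OR NOT 1) IMPLIES 0)) -> 1
  row 9 [1001]: (((1 AND 1) AND (NOT 0 OR 1)) IMPLIES ((0 OR NOT 1) IMPLIES 0)) -> 1
  row 10 [1010]: (((0 AND 1) AND (NOT 1 OR 0)) IMPLIES ((1 OR NOT 1) IMPLIES 0)) -> 1
  row 11 [1011]: (((1 AND 1) AND (NOT 1 OR 1)) IMPLIES ((1 OR NOT 1) IMPLIES 0)) -> 0
  row 12 [1100]: (((0 AND 1) AND (NOT 0 OR 0)) IMPLIES ((0 OR NOT 1) IMPLIES 1)) -> 1
  row 13 [1101]: (((1 AND 1) AND (NOT 0 OR 1)) IMPLIES ((0 OR NOT 1) IMPLIES 1)) -> 1
  row 14 [1110]: (((0 AND 1) AND (NOT 1 OR 0)) IMPLIES ((1 OR NOT 1) IMPLIES 1)) -> 1
  row 15 [1111]: (((1 AND 1) AND (NOT 1 OR 1)) IMPLIES ((1 OR NOT 1) IMPLIES 1)) -> 1
Full result column, 4 rows per line (P1,P2 fixed per line; P3,P4 runs 00..11 left to right):
  rows 0-3 [P1,P2=00]: 1111  = hex F
  rows 4-7 [P1,P2=01]: 1111  = hex F
  rows 8-11 [P1,P2=10]: 1110  = hex E
  rows 12-15 [P1,P2=11]: 1111  = hex F
Output column (row 0 .. row 15) = 1111111111101111
Output column grouped in 4s = 1111 1111 1110 1111 = 0xFFEF
Convert to decimal digit by digit (value = value*16 + digit):
  F -> 15
  15*16 + 15 (F) = 255
  255*16 + 14 (E) = 4094
  4094*16 + 15 (F) = 65519
Decimal = 65519

65519


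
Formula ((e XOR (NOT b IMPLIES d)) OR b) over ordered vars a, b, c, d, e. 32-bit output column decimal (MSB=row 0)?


Formula: ((e XOR (NOT b IMPLIES d)) OR b) over a, b, c, d, e (32 rows)
Evaluate each row (bits = a,b,c,d,e, MSB first):
  row 0 [00000]: ((0 XOR (NOT 0 IMPLIES 0)) OR 0) -> 0
  row 1 [00001]: ((1 XOR (NOT 0 IMPLIES 0)) OR 0) -> 1
  row 2 [00010]: ((0 XOR (NOT 0 IMPLIES 1)) OR 0) -> 1
  row 3 [00011]: ((1 XOR (NOT 0 IMPLIES 1)) OR 0) -> 0
  row 4 [00100]: ((0 XOR (NOT 0 IMPLIES 0)) OR 0) -> 0
  row 5 [00101]: ((1 XOR (NOT 0 IMPLIES 0)) OR 0) -> 1
  row 6 [00110]: ((0 XOR (NOT 0 IMPLIES 1)) OR 0) -> 1
  row 7 [00111]: ((1 XOR (NOT 0 IMPLIES 1)) OR 0) -> 0
  row 8 [01000]: ((0 XOR (NOT 1 IMPLIES 0)) OR 1) -> 1
  row 9 [01001]: ((1 XOR (NOT 1 IMPLIES 0)) OR 1) -> 1
  row 10 [01010]: ((0 XOR (NOT 1 IMPLIES 1)) OR 1) -> 1
  row 11 [01011]: ((1 XOR (NOT 1 IMPLIES 1)) OR 1) -> 1
  row 12 [01100]: ((0 XOR (NOT 1 IMPLIES 0)) OR 1) -> 1
  row 13 [01101]: ((1 XOR (NOT 1 IMPLIES 0)) OR 1) -> 1
  row 14 [01110]: ((0 XOR (NOT 1 IMPLIES 1)) OR 1) -> 1
  row 15 [01111]: ((1 XOR (NOT 1 IMPLIES 1)) OR 1) -> 1
  row 16 [10000]: ((0 XOR (NOT 0 IMPLIES 0)) OR 0) -> 0
  row 17 [10001]: ((1 XOR (NOT 0 IMPLIES 0)) OR 0) -> 1
  row 18 [10010]: ((0 XOR (NOT 0 IMPLIES 1)) OR 0) -> 1
  row 19 [10011]: ((1 XOR (NOT 0 IMPLIES 1)) OR 0) -> 0
  row 20 [10100]: ((0 XOR (NOT 0 IMPLIES 0)) OR 0) -> 0
  row 21 [10101]: ((1 XOR (NOT 0 IMPLIES 0)) OR 0) -> 1
  row 22 [10110]: ((0 XOR (NOT 0 IMPLIES 1)) OR 0) -> 1
  row 23 [10111]: ((1 XOR (NOT 0 IMPLIES 1)) OR 0) -> 0
  row 24 [11000]: ((0 XOR (NOT 1 IMPLIES 0)) OR 1) -> 1
  row 25 [11001]: ((1 XOR (NOT 1 IMPLIES 0)) OR 1) -> 1
  row 26 [11010]: ((0 XOR (NOT 1 IMPLIES 1)) OR 1) -> 1
  row 27 [11011]: ((1 XOR (NOT 1 IMPLIES 1)) OR 1) -> 1
  row 28 [11100]: ((0 XOR (NOT 1 IMPLIES 0)) OR 1) -> 1
  row 29 [11101]: ((1 XOR (NOT 1 IMPLIES 0)) OR 1) -> 1
  row 30 [11110]: ((0 XOR (NOT 1 IMPLIES 1)) OR 1) -> 1
  row 31 [11111]: ((1 XOR (NOT 1 IMPLIES 1)) OR 1) -> 1
Full result column, 4 rows per line (a,b,c fixed per line; d,e runs 00..11 left to right):
  rows 0-3 [a,b,c=000]: 0110  = hex 6
  rows 4-7 [a,b,c=001]: 0110  = hex 6
  rows 8-11 [a,b,c=010]: 1111  = hex F
  rows 12-15 [a,b,c=011]: 1111  = hex F
  rows 16-19 [a,b,c=100]: 0110  = hex 6
  rows 20-23 [a,b,c=101]: 0110  = hex 6
  rows 24-27 [a,b,c=110]: 1111  = hex F
  rows 28-31 [a,b,c=111]: 1111  = hex F
Output column (row 0 .. row 31) = 01100110111111110110011011111111
Output column grouped in 4s = 0110 0110 1111 1111 0110 0110 1111 1111 = 0x66FF66FF
Convert to decimal digit by digit (value = value*16 + digit):
  6 -> 6
  6*16 + 6 = 102
  102*16 + 15 (F) = 1647
  1647*16 + 15 (F) = 26367
  26367*16 + 6 = 421878
  421878*16 + 6 = 6750054
  6750054*16 + 15 (F) = 108000879
  108000879*16 + 15 (F) = 1728014079
Decimal = 1728014079

1728014079


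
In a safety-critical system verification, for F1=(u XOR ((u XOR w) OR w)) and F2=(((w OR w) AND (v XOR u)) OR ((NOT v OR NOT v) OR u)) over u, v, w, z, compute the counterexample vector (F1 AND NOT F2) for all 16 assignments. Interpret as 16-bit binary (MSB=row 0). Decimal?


F1 = (u XOR ((u XOR w) OR w))
F2 = (((w OR w) AND (v XOR u)) OR ((NOT v OR NOT v) OR u))
Counterexample to F1=>F2 is where F1=1 and F2=0.
Evaluate each row (bits = u,v,w,z, MSB first):
  row 0 [0000]: F1=0 F2=1 -> F1&~F2 -> 0
  row 1 [0001]: F1=0 F2=1 -> F1&~F2 -> 0
  row 2 [0010]: F1=1 F2=1 -> F1&~F2 -> 0
  row 3 [0011]: F1=1 F2=1 -> F1&~F2 -> 0
  row 4 [0100]: F1=0 F2=0 -> F1&~F2 -> 0
  row 5 [0101]: F1=0 F2=0 -> F1&~F2 -> 0
  row 6 [0110]: F1=1 F2=1 -> F1&~F2 -> 0
  row 7 [0111]: F1=1 F2=1 -> F1&~F2 -> 0
  row 8 [1000]: F1=0 F2=1 -> F1&~F2 -> 0
  row 9 [1001]: F1=0 F2=1 -> F1&~F2 -> 0
  row 10 [1010]: F1=0 F2=1 -> F1&~F2 -> 0
  row 11 [1011]: F1=0 F2=1 -> F1&~F2 -> 0
  row 12 [1100]: F1=0 F2=1 -> F1&~F2 -> 0
  row 13 [1101]: F1=0 F2=1 -> F1&~F2 -> 0
  row 14 [1110]: F1=0 F2=1 -> F1&~F2 -> 0
  row 15 [1111]: F1=0 F2=1 -> F1&~F2 -> 0
Full result column, 4 rows per line (u,v fixed per line; w,z runs 00..11 left to right):
  rows 0-3 [u,v=00]: 0000  = hex 0
  rows 4-7 [u,v=01]: 0000  = hex 0
  rows 8-11 [u,v=10]: 0000  = hex 0
  rows 12-15 [u,v=11]: 0000  = hex 0
Counterexample vector (row 0 .. row 15) = 0000000000000000
Output column grouped in 4s = 0000 0000 0000 0000 = 0x0000
Convert to decimal digit by digit (value = value*16 + digit):
  0 -> 0
  0*16 + 0 = 0
  0*16 + 0 = 0
  0*16 + 0 = 0
Decimal = 0

0


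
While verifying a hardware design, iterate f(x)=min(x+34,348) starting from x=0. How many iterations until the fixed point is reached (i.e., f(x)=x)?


Step 1: x=0, cap=348, increment=34
Step 2: x grows by 34 each step until capped at 348; fixed point is x=348
Step 3: iterations = ceil(348/34) = 11

11


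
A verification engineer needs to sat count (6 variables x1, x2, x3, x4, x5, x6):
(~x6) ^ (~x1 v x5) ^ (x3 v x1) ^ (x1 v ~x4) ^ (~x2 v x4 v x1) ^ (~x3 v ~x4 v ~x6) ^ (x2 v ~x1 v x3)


CNF with 7 clauses over 6 vars (64 assignments).
An assignment satisfies CNF iff every clause has >=1 true literal.
Check each row (bits = x1,x2,x3,x4,x5,x6; clause T/F shown):
  row 0 [000000]: clauses=TTFTTTT -> 0
  row 1 [000001]: clauses=FTFTTTT -> 0
  row 2 [000010]: clauses=TTFTTTT -> 0
  row 3 [000011]: clauses=FTFTTTT -> 0
  row 4 [000100]: clauses=TTFFTTT -> 0
  (every remaining row is evaluated the same way; all 64 results are listed next)
Full result column, 8 rows per line (x1,x2,x3 fixed per line; x4,x5,x6 runs 000..111 left to right):
  rows 0-7 [x1,x2,x3=000]: 00000000  (ones: 0)
  rows 8-15 [x1,x2,x3=001]: 10100000  (ones: 2)
  rows 16-23 [x1,x2,x3=010]: 00000000  (ones: 0)
  rows 24-31 [x1,x2,x3=011]: 00000000  (ones: 0)
  rows 32-39 [x1,x2,x3=100]: 00000000  (ones: 0)
  rows 40-47 [x1,x2,x3=101]: 00100010  (ones: 2)
  rows 48-55 [x1,x2,x3=110]: 00100010  (ones: 2)
  rows 56-63 [x1,x2,x3=111]: 00100010  (ones: 2)
Satisfying assignments = 0+2+0+0+0+2+2+2 = 8

8


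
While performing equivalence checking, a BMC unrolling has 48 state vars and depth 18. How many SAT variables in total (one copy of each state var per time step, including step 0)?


BMC unrolls to depth k, creating one copy of each state var for steps 0..k.
Step count = 18 + 1 = 19 (steps 0 through 18)
Vars per step = 48
Total = 48 * 19 = 912

912


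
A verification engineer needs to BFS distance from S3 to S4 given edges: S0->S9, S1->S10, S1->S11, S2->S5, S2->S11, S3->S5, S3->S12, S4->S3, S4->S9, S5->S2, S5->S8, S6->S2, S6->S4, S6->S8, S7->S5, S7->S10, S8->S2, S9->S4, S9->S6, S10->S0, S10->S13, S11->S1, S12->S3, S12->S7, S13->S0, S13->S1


BFS layer-by-layer from S3:
  dist 0: {S3}
  dist 1: {S5, S12}
  dist 2: {S2, S7, S8}
  dist 3: {S10, S11}
  dist 4: {S0, S1, S13}
  dist 5: {S9}
  dist 6: {S4, S6}
  -> S4 reached at distance 6
Shortest path length = 6

6


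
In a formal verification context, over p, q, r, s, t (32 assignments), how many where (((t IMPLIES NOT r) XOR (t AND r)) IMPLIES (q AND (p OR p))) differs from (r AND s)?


F1 = (((t IMPLIES NOT r) XOR (t AND r)) IMPLIES (q AND (p OR p)))
F2 = (r AND s)
Evaluate both on each of 32 rows (bits = p,q,r,s,t):
  row 0 [00000]: F1=0 F2=0 -> 0
  row 1 [00001]: F1=0 F2=0 -> 0
  row 2 [00010]: F1=0 F2=0 -> 0
  row 3 [00011]: F1=0 F2=0 -> 0
  row 4 [00100]: F1=0 F2=0 -> 0
  row 5 [00101]: F1=0 F2=0 -> 0
  row 6 [00110]: F1=0 F2=1 (differ) -> 1
  row 7 [00111]: F1=0 F2=1 (differ) -> 1
  row 8 [01000]: F1=0 F2=0 -> 0
  row 9 [01001]: F1=0 F2=0 -> 0
  row 10 [01010]: F1=0 F2=0 -> 0
  row 11 [01011]: F1=0 F2=0 -> 0
  row 12 [01100]: F1=0 F2=0 -> 0
  row 13 [01101]: F1=0 F2=0 -> 0
  row 14 [01110]: F1=0 F2=1 (differ) -> 1
  row 15 [01111]: F1=0 F2=1 (differ) -> 1
  row 16 [10000]: F1=0 F2=0 -> 0
  row 17 [10001]: F1=0 F2=0 -> 0
  row 18 [10010]: F1=0 F2=0 -> 0
  row 19 [10011]: F1=0 F2=0 -> 0
  row 20 [10100]: F1=0 F2=0 -> 0
  row 21 [10101]: F1=0 F2=0 -> 0
  row 22 [10110]: F1=0 F2=1 (differ) -> 1
  row 23 [10111]: F1=0 F2=1 (differ) -> 1
  row 24 [11000]: F1=1 F2=0 (differ) -> 1
  row 25 [11001]: F1=1 F2=0 (differ) -> 1
  row 26 [11010]: F1=1 F2=0 (differ) -> 1
  row 27 [11011]: F1=1 F2=0 (differ) -> 1
  row 28 [11100]: F1=1 F2=0 (differ) -> 1
  row 29 [11101]: F1=1 F2=0 (differ) -> 1
  row 30 [11110]: F1=1 F2=1 -> 0
  row 31 [11111]: F1=1 F2=1 -> 0
Full result column, 8 rows per line (p,q fixed per line; r,s,t runs 000..111 left to right):
  rows 0-7 [p,q=00]: 00000011  (ones: 2)
  rows 8-15 [p,q=01]: 00000011  (ones: 2)
  rows 16-23 [p,q=10]: 00000011  (ones: 2)
  rows 24-31 [p,q=11]: 11111100  (ones: 6)
Disagreements = 2+2+2+6 = 12

12


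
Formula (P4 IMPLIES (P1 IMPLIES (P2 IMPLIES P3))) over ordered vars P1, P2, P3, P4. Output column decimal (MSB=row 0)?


Formula: (P4 IMPLIES (P1 IMPLIES (P2 IMPLIES P3))) over P1, P2, P3, P4 (16 rows)
Evaluate each row (bits = P1,P2,P3,P4, MSB first):
  row 0 [0000]: (0 IMPLIES (0 IMPLIES (0 IMPLIES 0))) -> 1
  row 1 [0001]: (1 IMPLIES (0 IMPLIES (0 IMPLIES 0))) -> 1
  row 2 [0010]: (0 IMPLIES (0 IMPLIES (0 IMPLIES 1))) -> 1
  row 3 [0011]: (1 IMPLIES (0 IMPLIES (0 IMPLIES 1))) -> 1
  row 4 [0100]: (0 IMPLIES (0 IMPLIES (1 IMPLIES 0))) -> 1
  row 5 [0101]: (1 IMPLIES (0 IMPLIES (1 IMPLIES 0))) -> 1
  row 6 [0110]: (0 IMPLIES (0 IMPLIES (1 IMPLIES 1))) -> 1
  row 7 [0111]: (1 IMPLIES (0 IMPLIES (1 IMPLIES 1))) -> 1
  row 8 [1000]: (0 IMPLIES (1 IMPLIES (0 IMPLIES 0))) -> 1
  row 9 [1001]: (1 IMPLIES (1 IMPLIES (0 IMPLIES 0))) -> 1
  row 10 [1010]: (0 IMPLIES (1 IMPLIES (0 IMPLIES 1))) -> 1
  row 11 [1011]: (1 IMPLIES (1 IMPLIES (0 IMPLIES 1))) -> 1
  row 12 [1100]: (0 IMPLIES (1 IMPLIES (1 IMPLIES 0))) -> 1
  row 13 [1101]: (1 IMPLIES (1 IMPLIES (1 IMPLIES 0))) -> 0
  row 14 [1110]: (0 IMPLIES (1 IMPLIES (1 IMPLIES 1))) -> 1
  row 15 [1111]: (1 IMPLIES (1 IMPLIES (1 IMPLIES 1))) -> 1
Full result column, 4 rows per line (P1,P2 fixed per line; P3,P4 runs 00..11 left to right):
  rows 0-3 [P1,P2=00]: 1111  = hex F
  rows 4-7 [P1,P2=01]: 1111  = hex F
  rows 8-11 [P1,P2=10]: 1111  = hex F
  rows 12-15 [P1,P2=11]: 1011  = hex B
Output column (row 0 .. row 15) = 1111111111111011
Output column grouped in 4s = 1111 1111 1111 1011 = 0xFFFB
Convert to decimal digit by digit (value = value*16 + digit):
  F -> 15
  15*16 + 15 (F) = 255
  255*16 + 15 (F) = 4095
  4095*16 + 11 (B) = 65531
Decimal = 65531

65531


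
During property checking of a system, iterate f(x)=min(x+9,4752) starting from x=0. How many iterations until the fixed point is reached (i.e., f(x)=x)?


Step 1: x=0, cap=4752, increment=9
Step 2: x grows by 9 each step until capped at 4752; fixed point is x=4752
Step 3: iterations = ceil(4752/9) = 528

528


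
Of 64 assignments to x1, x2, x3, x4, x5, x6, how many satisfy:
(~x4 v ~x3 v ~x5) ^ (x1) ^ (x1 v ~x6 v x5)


CNF with 3 clauses over 6 vars (64 assignments).
An assignment satisfies CNF iff every clause has >=1 true literal.
Check each row (bits = x1,x2,x3,x4,x5,x6; clause T/F shown):
  row 0 [000000]: clauses=TFT -> 0
  row 1 [000001]: clauses=TFF -> 0
  row 2 [000010]: clauses=TFT -> 0
  row 3 [000011]: clauses=TFT -> 0
  row 4 [000100]: clauses=TFT -> 0
  (every remaining row is evaluated the same way; all 64 results are listed next)
Full result column, 8 rows per line (x1,x2,x3 fixed per line; x4,x5,x6 runs 000..111 left to right):
  rows 0-7 [x1,x2,x3=000]: 00000000  (ones: 0)
  rows 8-15 [x1,x2,x3=001]: 00000000  (ones: 0)
  rows 16-23 [x1,x2,x3=010]: 00000000  (ones: 0)
  rows 24-31 [x1,x2,x3=011]: 00000000  (ones: 0)
  rows 32-39 [x1,x2,x3=100]: 11111111  (ones: 8)
  rows 40-47 [x1,x2,x3=101]: 11111100  (ones: 6)
  rows 48-55 [x1,x2,x3=110]: 11111111  (ones: 8)
  rows 56-63 [x1,x2,x3=111]: 11111100  (ones: 6)
Satisfying assignments = 0+0+0+0+8+6+8+6 = 28

28


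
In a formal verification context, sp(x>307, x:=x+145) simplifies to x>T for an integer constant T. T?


Formula: sp(P, x:=E) = exists old_x. (x = E[old_x/x]) AND P[old_x/x] (old_x is the value of x before the assignment; eliminate old_x by solving x = E[old_x/x] for old_x)
Step 1: Precondition P: x>307, i.e. old_x > 307
Step 2: Assignment gives x = old_x + 145, so old_x = x - 145
Step 3: Substitute into P: x - 145 > 307
Step 4: Simplify: x > 307+145 = 452

452


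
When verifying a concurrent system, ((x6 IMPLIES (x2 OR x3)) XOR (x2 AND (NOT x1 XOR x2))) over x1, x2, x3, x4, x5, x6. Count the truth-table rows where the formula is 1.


Formula: ((x6 IMPLIES (x2 OR x3)) XOR (x2 AND (NOT x1 XOR x2))) over 6 vars (64 rows)
Evaluate each row (x1, x2, x3, x4, x5, x6 as bits, MSB first):
  row 0 [000000]: ((0 IMPLIES (0 OR 0)) XOR (0 AND (NOT 0 XOR 0))) -> 1
  row 1 [000001]: ((1 IMPLIES (0 OR 0)) XOR (0 AND (NOT 0 XOR 0))) -> 0
  row 2 [000010]: ((0 IMPLIES (0 OR 0)) XOR (0 AND (NOT 0 XOR 0))) -> 1
  row 3 [000011]: ((1 IMPLIES (0 OR 0)) XOR (0 AND (NOT 0 XOR 0))) -> 0
  row 4 [000100]: ((0 IMPLIES (0 OR 0)) XOR (0 AND (NOT 0 XOR 0))) -> 1
  (every remaining row is evaluated the same way; all 64 results are listed next)
Full result column, 8 rows per line (x1,x2,x3 fixed per line; x4,x5,x6 runs 000..111 left to right):
  rows 0-7 [x1,x2,x3=000]: 10101010  (ones: 4)
  rows 8-15 [x1,x2,x3=001]: 11111111  (ones: 8)
  rows 16-23 [x1,x2,x3=010]: 11111111  (ones: 8)
  rows 24-31 [x1,x2,x3=011]: 11111111  (ones: 8)
  rows 32-39 [x1,x2,x3=100]: 10101010  (ones: 4)
  rows 40-47 [x1,x2,x3=101]: 11111111  (ones: 8)
  rows 48-55 [x1,x2,x3=110]: 00000000  (ones: 0)
  rows 56-63 [x1,x2,x3=111]: 00000000  (ones: 0)
Count of 1-rows = 4+8+8+8+4+8+0+0 = 40

40


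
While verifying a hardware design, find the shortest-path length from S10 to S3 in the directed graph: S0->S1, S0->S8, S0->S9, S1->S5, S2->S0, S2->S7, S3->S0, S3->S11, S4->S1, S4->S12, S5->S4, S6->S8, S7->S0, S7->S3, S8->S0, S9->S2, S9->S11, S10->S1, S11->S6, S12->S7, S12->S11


BFS layer-by-layer from S10:
  dist 0: {S10}
  dist 1: {S1}
  dist 2: {S5}
  dist 3: {S4}
  dist 4: {S12}
  dist 5: {S7, S11}
  dist 6: {S0, S3, S6}
  -> S3 reached at distance 6
Shortest path length = 6

6
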